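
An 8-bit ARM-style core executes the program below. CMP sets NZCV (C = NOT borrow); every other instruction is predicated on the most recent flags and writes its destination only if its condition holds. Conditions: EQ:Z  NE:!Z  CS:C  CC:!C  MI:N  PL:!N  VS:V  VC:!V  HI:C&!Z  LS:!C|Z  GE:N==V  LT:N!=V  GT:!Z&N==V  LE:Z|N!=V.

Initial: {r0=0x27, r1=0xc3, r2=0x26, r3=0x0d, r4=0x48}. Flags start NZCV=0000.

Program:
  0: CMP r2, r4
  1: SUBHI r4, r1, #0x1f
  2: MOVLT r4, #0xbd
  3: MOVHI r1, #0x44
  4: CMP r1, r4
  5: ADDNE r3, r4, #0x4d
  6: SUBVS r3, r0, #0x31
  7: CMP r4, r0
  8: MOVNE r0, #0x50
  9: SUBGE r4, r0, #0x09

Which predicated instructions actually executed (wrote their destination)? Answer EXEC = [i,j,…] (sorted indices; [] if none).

EXEC = [2,5,8]

0: ✓ CMP  NZCV=1000
1: · SUBHI
2: ✓ MOVLT  r4←0xbd
3: · MOVHI
4: ✓ CMP  NZCV=0010
5: ✓ ADDNE  r3←0x0a
6: · SUBVS
7: ✓ CMP  NZCV=1010
8: ✓ MOVNE  r0←0x50
9: · SUBGE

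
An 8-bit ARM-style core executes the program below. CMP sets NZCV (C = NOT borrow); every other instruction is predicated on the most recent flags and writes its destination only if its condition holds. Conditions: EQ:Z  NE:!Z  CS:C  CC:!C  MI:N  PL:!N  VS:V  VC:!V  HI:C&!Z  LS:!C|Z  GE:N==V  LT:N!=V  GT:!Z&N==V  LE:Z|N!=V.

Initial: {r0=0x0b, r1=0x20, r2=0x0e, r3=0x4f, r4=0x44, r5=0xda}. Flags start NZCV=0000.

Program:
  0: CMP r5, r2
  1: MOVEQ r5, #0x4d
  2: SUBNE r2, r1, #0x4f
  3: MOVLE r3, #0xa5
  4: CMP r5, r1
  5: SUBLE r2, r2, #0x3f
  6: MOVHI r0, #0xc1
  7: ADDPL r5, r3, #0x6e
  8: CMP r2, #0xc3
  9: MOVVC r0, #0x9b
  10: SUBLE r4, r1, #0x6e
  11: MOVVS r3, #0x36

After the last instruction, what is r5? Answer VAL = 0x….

VAL = 0xda

0: ✓ CMP  NZCV=1010
1: · MOVEQ
2: ✓ SUBNE  r2←0xd1
3: ✓ MOVLE  r3←0xa5
4: ✓ CMP  NZCV=1010
5: ✓ SUBLE  r2←0x92
6: ✓ MOVHI  r0←0xc1
7: · ADDPL
8: ✓ CMP  NZCV=1000
9: ✓ MOVVC  r0←0x9b
10: ✓ SUBLE  r4←0xb2
11: · MOVVS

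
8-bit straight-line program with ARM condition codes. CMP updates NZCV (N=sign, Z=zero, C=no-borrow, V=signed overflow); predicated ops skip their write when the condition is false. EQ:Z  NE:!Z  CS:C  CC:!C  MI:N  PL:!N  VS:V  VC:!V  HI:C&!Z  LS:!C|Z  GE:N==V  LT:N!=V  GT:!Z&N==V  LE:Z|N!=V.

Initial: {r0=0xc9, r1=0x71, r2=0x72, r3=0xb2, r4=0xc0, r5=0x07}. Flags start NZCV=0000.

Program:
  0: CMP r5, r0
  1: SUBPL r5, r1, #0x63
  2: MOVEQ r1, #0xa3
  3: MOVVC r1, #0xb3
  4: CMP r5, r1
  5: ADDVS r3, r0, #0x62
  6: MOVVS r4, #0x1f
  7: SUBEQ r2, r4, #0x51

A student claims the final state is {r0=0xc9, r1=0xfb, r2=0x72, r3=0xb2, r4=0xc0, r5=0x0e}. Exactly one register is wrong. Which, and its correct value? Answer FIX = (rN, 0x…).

0: ✓ CMP  NZCV=0000
1: ✓ SUBPL  r5←0x0e
2: · MOVEQ
3: ✓ MOVVC  r1←0xb3
4: ✓ CMP  NZCV=0000
5: · ADDVS
6: · MOVVS
7: · SUBEQ

FIX = (r1, 0xb3)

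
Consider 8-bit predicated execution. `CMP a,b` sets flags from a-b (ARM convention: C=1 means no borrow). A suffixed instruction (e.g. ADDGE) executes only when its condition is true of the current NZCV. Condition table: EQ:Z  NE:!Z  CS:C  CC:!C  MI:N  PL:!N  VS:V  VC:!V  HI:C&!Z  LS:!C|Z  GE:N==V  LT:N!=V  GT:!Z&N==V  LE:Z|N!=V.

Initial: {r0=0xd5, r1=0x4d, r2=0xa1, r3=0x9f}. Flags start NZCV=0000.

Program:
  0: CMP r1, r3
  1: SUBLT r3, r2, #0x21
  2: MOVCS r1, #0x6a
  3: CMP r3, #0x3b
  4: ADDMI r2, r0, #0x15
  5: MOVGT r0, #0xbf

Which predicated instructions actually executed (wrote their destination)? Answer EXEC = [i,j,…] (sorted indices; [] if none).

[0] flags=1001 → (cmp)
[1] flags=1001 LT?F → skip
[2] flags=1001 CS?F → skip
[3] flags=0011 → (cmp)
[4] flags=0011 MI?F → skip
[5] flags=0011 GT?F → skip

EXEC = []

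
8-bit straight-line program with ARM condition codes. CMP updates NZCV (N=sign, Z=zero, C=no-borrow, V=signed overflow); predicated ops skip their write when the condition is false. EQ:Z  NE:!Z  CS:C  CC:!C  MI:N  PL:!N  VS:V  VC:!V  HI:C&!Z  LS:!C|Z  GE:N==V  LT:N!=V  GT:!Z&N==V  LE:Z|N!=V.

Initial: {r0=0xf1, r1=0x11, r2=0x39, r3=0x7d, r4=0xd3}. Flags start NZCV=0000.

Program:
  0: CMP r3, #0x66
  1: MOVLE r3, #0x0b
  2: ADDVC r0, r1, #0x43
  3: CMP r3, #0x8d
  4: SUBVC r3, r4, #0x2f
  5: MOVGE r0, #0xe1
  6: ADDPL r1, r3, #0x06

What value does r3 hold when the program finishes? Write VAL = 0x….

VAL = 0x7d

[0] flags=0010 → (cmp)
[1] flags=0010 LE?F → skip
[2] flags=0010 VC?T → r0=0x54
[3] flags=1001 → (cmp)
[4] flags=1001 VC?F → skip
[5] flags=1001 GE?T → r0=0xe1
[6] flags=1001 PL?F → skip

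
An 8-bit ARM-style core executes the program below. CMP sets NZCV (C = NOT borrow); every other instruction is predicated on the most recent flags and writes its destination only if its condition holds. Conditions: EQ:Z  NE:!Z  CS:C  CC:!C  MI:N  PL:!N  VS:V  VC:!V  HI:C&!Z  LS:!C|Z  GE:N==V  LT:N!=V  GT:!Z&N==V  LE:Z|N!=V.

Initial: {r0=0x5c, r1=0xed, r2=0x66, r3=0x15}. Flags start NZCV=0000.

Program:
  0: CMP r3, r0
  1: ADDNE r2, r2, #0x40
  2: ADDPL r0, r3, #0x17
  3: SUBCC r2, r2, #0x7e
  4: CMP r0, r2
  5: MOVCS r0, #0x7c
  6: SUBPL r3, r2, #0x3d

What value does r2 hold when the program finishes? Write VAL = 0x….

[0] flags=1000 → (cmp)
[1] flags=1000 NE?T → r2=0xa6
[2] flags=1000 PL?F → skip
[3] flags=1000 CC?T → r2=0x28
[4] flags=0010 → (cmp)
[5] flags=0010 CS?T → r0=0x7c
[6] flags=0010 PL?T → r3=0xeb

VAL = 0x28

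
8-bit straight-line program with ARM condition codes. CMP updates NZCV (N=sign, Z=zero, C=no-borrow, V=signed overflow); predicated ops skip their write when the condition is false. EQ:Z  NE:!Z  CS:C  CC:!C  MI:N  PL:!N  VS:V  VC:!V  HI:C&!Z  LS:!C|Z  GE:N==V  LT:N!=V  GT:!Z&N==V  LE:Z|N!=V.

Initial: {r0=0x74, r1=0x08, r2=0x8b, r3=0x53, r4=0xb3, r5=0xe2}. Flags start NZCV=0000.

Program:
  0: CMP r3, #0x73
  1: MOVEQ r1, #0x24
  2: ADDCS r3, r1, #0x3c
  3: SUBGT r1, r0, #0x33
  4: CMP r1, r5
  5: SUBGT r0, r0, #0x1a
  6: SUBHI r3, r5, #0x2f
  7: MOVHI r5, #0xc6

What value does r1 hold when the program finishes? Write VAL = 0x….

VAL = 0x08

[0] flags=1000 → (cmp)
[1] flags=1000 EQ?F → skip
[2] flags=1000 CS?F → skip
[3] flags=1000 GT?F → skip
[4] flags=0000 → (cmp)
[5] flags=0000 GT?T → r0=0x5a
[6] flags=0000 HI?F → skip
[7] flags=0000 HI?F → skip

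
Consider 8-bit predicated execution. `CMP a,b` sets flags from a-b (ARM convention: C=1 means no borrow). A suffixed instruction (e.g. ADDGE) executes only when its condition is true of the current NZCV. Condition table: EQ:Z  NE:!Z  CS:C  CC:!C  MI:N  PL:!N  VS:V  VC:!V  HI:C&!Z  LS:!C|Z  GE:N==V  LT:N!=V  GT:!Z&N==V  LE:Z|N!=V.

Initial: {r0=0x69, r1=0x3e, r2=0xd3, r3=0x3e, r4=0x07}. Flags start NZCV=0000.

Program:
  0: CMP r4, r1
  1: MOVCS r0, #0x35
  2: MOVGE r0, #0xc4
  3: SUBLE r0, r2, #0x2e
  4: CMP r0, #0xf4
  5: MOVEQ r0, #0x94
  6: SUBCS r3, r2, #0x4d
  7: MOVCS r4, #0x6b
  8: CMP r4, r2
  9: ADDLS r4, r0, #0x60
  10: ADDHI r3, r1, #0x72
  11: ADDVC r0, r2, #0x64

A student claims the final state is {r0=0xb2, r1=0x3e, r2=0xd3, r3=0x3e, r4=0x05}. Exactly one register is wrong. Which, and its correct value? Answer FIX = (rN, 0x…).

0: ✓ CMP  NZCV=1000
1: · MOVCS
2: · MOVGE
3: ✓ SUBLE  r0←0xa5
4: ✓ CMP  NZCV=1000
5: · MOVEQ
6: · SUBCS
7: · MOVCS
8: ✓ CMP  NZCV=0000
9: ✓ ADDLS  r4←0x05
10: · ADDHI
11: ✓ ADDVC  r0←0x37

FIX = (r0, 0x37)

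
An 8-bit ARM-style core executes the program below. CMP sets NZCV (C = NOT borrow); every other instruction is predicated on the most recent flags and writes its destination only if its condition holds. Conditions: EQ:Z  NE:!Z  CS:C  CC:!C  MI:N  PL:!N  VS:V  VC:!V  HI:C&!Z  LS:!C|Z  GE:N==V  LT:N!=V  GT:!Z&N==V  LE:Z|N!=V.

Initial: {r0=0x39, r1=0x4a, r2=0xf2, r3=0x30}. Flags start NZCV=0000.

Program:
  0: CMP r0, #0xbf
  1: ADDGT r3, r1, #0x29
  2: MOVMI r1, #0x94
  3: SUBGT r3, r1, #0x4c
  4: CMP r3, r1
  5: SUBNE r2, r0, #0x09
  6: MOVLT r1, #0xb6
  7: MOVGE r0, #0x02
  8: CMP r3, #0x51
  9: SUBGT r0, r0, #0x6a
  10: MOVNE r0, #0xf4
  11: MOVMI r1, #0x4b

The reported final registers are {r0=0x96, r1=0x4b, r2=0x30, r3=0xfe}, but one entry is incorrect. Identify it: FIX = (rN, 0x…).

FIX = (r0, 0xf4)

0: ✓ CMP  NZCV=0000
1: ✓ ADDGT  r3←0x73
2: · MOVMI
3: ✓ SUBGT  r3←0xfe
4: ✓ CMP  NZCV=1010
5: ✓ SUBNE  r2←0x30
6: ✓ MOVLT  r1←0xb6
7: · MOVGE
8: ✓ CMP  NZCV=1010
9: · SUBGT
10: ✓ MOVNE  r0←0xf4
11: ✓ MOVMI  r1←0x4b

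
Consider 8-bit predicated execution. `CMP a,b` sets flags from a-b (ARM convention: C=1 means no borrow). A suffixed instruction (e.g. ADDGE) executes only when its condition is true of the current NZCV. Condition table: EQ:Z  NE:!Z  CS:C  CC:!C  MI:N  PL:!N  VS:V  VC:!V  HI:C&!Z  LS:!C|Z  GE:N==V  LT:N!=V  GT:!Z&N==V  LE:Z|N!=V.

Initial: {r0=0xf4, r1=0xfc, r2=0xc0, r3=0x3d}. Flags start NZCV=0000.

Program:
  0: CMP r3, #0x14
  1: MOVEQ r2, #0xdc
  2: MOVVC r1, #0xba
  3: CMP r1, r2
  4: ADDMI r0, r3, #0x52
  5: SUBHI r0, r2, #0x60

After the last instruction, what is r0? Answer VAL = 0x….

[0] flags=0010 → (cmp)
[1] flags=0010 EQ?F → skip
[2] flags=0010 VC?T → r1=0xba
[3] flags=1000 → (cmp)
[4] flags=1000 MI?T → r0=0x8f
[5] flags=1000 HI?F → skip

VAL = 0x8f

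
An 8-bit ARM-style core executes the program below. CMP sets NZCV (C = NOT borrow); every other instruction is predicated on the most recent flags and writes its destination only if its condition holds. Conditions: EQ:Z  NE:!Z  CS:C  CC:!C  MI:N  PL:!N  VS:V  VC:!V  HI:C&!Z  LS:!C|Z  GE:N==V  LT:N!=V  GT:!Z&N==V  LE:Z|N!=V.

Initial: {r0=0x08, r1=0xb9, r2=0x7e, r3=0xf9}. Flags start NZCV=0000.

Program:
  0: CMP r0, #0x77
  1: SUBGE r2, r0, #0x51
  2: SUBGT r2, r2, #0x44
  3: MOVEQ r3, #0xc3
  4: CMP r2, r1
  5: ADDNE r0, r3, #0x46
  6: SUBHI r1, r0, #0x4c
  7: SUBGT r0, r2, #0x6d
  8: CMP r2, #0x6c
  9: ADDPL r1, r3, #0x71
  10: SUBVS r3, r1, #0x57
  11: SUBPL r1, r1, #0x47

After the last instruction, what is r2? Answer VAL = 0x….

VAL = 0x7e

[0] flags=1000 → (cmp)
[1] flags=1000 GE?F → skip
[2] flags=1000 GT?F → skip
[3] flags=1000 EQ?F → skip
[4] flags=1001 → (cmp)
[5] flags=1001 NE?T → r0=0x3f
[6] flags=1001 HI?F → skip
[7] flags=1001 GT?T → r0=0x11
[8] flags=0010 → (cmp)
[9] flags=0010 PL?T → r1=0x6a
[10] flags=0010 VS?F → skip
[11] flags=0010 PL?T → r1=0x23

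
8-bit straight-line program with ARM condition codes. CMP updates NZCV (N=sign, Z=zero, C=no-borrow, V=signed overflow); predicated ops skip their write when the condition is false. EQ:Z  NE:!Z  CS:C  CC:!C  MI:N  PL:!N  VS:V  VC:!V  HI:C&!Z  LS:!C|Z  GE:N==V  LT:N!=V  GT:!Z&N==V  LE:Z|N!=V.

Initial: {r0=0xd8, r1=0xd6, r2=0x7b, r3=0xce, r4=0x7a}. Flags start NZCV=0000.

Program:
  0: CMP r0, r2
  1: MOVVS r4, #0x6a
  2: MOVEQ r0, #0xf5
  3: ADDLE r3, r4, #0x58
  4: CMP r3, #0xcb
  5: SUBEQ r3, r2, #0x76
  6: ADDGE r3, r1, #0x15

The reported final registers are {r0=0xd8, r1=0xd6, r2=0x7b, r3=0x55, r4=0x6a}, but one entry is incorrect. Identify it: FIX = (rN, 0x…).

0: ✓ CMP  NZCV=0011
1: ✓ MOVVS  r4←0x6a
2: · MOVEQ
3: ✓ ADDLE  r3←0xc2
4: ✓ CMP  NZCV=1000
5: · SUBEQ
6: · ADDGE

FIX = (r3, 0xc2)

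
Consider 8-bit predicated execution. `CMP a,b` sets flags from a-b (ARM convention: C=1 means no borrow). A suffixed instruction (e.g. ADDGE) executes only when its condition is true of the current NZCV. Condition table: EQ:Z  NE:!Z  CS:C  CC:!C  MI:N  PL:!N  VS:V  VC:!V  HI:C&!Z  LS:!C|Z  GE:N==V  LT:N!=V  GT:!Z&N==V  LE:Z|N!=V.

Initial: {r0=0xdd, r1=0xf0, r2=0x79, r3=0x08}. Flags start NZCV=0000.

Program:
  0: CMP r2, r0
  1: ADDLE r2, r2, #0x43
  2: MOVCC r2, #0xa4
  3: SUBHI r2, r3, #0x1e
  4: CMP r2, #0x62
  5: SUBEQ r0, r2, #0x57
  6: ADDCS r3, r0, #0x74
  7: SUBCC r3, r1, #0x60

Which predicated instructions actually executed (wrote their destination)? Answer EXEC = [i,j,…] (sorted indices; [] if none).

0: ✓ CMP  NZCV=1001
1: · ADDLE
2: ✓ MOVCC  r2←0xa4
3: · SUBHI
4: ✓ CMP  NZCV=0011
5: · SUBEQ
6: ✓ ADDCS  r3←0x51
7: · SUBCC

EXEC = [2,6]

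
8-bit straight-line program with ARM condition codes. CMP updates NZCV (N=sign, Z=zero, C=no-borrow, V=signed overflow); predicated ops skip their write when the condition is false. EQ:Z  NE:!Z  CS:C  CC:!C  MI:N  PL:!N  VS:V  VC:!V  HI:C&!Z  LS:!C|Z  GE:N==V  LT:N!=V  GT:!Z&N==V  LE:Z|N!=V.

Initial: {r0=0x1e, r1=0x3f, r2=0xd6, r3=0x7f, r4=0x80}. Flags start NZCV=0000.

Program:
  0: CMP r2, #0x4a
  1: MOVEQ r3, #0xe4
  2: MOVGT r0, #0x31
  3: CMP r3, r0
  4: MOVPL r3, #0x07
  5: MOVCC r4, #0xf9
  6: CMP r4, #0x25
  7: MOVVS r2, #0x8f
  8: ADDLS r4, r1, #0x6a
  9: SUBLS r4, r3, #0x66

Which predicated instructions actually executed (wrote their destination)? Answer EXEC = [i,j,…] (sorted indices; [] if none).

0: ✓ CMP  NZCV=1010
1: · MOVEQ
2: · MOVGT
3: ✓ CMP  NZCV=0010
4: ✓ MOVPL  r3←0x07
5: · MOVCC
6: ✓ CMP  NZCV=0011
7: ✓ MOVVS  r2←0x8f
8: · ADDLS
9: · SUBLS

EXEC = [4,7]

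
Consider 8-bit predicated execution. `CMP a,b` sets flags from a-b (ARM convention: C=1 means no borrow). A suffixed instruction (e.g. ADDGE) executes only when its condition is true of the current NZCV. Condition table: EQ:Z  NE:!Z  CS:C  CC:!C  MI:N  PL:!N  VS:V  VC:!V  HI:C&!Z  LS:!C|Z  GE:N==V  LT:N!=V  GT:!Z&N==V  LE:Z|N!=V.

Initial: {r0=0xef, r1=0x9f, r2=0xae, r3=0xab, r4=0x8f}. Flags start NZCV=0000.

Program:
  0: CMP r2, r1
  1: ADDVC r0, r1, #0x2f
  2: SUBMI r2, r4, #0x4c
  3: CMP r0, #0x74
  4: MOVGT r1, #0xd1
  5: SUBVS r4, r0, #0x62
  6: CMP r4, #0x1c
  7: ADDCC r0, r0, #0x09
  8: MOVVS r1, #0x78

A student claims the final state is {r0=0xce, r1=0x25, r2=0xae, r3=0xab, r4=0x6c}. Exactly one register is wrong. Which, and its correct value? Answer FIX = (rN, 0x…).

[0] flags=0010 → (cmp)
[1] flags=0010 VC?T → r0=0xce
[2] flags=0010 MI?F → skip
[3] flags=0011 → (cmp)
[4] flags=0011 GT?F → skip
[5] flags=0011 VS?T → r4=0x6c
[6] flags=0010 → (cmp)
[7] flags=0010 CC?F → skip
[8] flags=0010 VS?F → skip

FIX = (r1, 0x9f)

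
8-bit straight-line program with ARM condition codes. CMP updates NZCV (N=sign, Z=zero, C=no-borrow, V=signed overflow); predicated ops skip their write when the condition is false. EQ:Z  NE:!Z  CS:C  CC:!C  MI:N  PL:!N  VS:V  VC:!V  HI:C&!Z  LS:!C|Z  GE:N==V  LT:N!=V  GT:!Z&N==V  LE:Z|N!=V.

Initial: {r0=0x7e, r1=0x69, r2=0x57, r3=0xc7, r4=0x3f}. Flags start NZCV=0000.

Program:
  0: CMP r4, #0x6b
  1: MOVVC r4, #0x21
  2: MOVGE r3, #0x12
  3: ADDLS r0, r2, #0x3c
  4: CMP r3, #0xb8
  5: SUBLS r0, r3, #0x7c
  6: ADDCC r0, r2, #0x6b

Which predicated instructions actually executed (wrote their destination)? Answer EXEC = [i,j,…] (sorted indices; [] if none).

[0] flags=1000 → (cmp)
[1] flags=1000 VC?T → r4=0x21
[2] flags=1000 GE?F → skip
[3] flags=1000 LS?T → r0=0x93
[4] flags=0010 → (cmp)
[5] flags=0010 LS?F → skip
[6] flags=0010 CC?F → skip

EXEC = [1,3]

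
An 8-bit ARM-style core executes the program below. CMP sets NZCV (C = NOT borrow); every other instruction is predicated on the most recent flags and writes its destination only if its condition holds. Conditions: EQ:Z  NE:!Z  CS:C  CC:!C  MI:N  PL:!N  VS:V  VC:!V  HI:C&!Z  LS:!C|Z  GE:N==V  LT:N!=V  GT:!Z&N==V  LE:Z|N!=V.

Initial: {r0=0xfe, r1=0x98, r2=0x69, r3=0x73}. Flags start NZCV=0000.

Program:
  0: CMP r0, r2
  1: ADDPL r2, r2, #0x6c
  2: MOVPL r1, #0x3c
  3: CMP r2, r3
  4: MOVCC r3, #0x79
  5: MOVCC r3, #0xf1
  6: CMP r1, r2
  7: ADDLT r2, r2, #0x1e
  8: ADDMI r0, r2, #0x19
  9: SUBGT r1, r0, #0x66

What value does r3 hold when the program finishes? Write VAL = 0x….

VAL = 0xf1

[0] flags=1010 → (cmp)
[1] flags=1010 PL?F → skip
[2] flags=1010 PL?F → skip
[3] flags=1000 → (cmp)
[4] flags=1000 CC?T → r3=0x79
[5] flags=1000 CC?T → r3=0xf1
[6] flags=0011 → (cmp)
[7] flags=0011 LT?T → r2=0x87
[8] flags=0011 MI?F → skip
[9] flags=0011 GT?F → skip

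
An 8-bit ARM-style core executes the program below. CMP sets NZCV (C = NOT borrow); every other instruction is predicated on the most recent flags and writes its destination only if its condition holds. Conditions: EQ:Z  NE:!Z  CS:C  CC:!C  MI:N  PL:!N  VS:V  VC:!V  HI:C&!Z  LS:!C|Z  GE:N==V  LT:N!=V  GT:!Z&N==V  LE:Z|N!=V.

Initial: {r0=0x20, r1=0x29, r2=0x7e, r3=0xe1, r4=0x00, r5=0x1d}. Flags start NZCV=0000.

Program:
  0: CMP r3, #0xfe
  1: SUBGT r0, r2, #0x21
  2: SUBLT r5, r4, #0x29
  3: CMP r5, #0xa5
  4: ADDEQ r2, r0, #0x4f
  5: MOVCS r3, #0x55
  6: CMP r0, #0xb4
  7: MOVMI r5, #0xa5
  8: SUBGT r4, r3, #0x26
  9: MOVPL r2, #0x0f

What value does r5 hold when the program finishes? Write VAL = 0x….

0: ✓ CMP  NZCV=1000
1: · SUBGT
2: ✓ SUBLT  r5←0xd7
3: ✓ CMP  NZCV=0010
4: · ADDEQ
5: ✓ MOVCS  r3←0x55
6: ✓ CMP  NZCV=0000
7: · MOVMI
8: ✓ SUBGT  r4←0x2f
9: ✓ MOVPL  r2←0x0f

VAL = 0xd7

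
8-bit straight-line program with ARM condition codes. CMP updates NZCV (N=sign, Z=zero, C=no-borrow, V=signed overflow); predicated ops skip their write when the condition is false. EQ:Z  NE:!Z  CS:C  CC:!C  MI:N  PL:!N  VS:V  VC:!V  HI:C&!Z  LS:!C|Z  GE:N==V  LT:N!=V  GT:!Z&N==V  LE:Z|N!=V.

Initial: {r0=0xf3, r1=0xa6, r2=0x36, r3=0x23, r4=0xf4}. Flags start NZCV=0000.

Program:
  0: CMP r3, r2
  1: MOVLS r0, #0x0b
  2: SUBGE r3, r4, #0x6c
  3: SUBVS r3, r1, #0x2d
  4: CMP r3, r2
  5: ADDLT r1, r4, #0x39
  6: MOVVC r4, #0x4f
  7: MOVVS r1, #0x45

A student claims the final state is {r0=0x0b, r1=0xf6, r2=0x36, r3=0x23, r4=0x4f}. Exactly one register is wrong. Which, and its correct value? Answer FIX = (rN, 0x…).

[0] flags=1000 → (cmp)
[1] flags=1000 LS?T → r0=0x0b
[2] flags=1000 GE?F → skip
[3] flags=1000 VS?F → skip
[4] flags=1000 → (cmp)
[5] flags=1000 LT?T → r1=0x2d
[6] flags=1000 VC?T → r4=0x4f
[7] flags=1000 VS?F → skip

FIX = (r1, 0x2d)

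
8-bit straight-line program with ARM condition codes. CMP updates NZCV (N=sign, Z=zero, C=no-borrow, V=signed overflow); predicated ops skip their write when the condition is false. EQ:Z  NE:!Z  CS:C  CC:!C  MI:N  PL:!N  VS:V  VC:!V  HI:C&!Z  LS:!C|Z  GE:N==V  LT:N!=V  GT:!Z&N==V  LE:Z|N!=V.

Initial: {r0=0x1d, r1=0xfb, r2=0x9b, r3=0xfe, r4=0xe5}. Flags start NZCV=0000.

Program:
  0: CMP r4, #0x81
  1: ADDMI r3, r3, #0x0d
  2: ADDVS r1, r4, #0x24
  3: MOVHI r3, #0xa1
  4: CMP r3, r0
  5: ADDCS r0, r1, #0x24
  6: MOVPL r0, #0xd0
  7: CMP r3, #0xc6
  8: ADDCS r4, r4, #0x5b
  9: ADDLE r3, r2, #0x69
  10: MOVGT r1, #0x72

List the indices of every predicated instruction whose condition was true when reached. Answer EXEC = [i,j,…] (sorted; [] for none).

0: ✓ CMP  NZCV=0010
1: · ADDMI
2: · ADDVS
3: ✓ MOVHI  r3←0xa1
4: ✓ CMP  NZCV=1010
5: ✓ ADDCS  r0←0x1f
6: · MOVPL
7: ✓ CMP  NZCV=1000
8: · ADDCS
9: ✓ ADDLE  r3←0x04
10: · MOVGT

EXEC = [3,5,9]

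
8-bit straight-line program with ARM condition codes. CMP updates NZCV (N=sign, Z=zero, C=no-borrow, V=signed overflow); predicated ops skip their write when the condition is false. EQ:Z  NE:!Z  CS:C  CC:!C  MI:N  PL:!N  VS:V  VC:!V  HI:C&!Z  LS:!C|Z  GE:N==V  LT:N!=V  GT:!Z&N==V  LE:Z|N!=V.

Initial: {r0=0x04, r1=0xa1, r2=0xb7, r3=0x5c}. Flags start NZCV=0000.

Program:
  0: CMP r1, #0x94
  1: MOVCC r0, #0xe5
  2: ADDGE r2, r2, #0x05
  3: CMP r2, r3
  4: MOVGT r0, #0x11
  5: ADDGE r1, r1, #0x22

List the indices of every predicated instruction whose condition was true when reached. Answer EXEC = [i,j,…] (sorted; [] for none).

EXEC = [2]

[0] flags=0010 → (cmp)
[1] flags=0010 CC?F → skip
[2] flags=0010 GE?T → r2=0xbc
[3] flags=0011 → (cmp)
[4] flags=0011 GT?F → skip
[5] flags=0011 GE?F → skip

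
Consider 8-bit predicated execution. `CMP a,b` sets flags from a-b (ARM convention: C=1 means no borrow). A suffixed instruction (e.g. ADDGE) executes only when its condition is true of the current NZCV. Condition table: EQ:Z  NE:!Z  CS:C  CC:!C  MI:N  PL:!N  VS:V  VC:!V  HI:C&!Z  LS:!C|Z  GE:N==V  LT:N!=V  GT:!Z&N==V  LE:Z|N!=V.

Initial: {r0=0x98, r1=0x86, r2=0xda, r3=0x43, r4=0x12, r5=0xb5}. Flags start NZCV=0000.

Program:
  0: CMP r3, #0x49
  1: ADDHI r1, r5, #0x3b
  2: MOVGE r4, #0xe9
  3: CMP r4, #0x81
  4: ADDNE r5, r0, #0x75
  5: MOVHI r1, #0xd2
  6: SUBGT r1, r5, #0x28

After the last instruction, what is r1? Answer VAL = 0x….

0: ✓ CMP  NZCV=1000
1: · ADDHI
2: · MOVGE
3: ✓ CMP  NZCV=1001
4: ✓ ADDNE  r5←0x0d
5: · MOVHI
6: ✓ SUBGT  r1←0xe5

VAL = 0xe5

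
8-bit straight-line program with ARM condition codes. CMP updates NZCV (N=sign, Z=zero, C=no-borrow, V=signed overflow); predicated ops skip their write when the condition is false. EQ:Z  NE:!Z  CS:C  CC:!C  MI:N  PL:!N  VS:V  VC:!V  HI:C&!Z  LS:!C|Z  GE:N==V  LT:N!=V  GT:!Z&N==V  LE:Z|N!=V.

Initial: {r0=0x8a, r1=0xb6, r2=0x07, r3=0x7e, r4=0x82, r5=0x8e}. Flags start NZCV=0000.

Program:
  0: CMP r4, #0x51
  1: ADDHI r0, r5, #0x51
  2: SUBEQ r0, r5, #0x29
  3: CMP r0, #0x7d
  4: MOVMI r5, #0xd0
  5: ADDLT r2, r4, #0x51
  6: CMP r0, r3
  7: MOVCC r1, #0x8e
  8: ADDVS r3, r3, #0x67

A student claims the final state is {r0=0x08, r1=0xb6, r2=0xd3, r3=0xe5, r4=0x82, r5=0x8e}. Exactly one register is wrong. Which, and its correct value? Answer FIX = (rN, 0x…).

[0] flags=0011 → (cmp)
[1] flags=0011 HI?T → r0=0xdf
[2] flags=0011 EQ?F → skip
[3] flags=0011 → (cmp)
[4] flags=0011 MI?F → skip
[5] flags=0011 LT?T → r2=0xd3
[6] flags=0011 → (cmp)
[7] flags=0011 CC?F → skip
[8] flags=0011 VS?T → r3=0xe5

FIX = (r0, 0xdf)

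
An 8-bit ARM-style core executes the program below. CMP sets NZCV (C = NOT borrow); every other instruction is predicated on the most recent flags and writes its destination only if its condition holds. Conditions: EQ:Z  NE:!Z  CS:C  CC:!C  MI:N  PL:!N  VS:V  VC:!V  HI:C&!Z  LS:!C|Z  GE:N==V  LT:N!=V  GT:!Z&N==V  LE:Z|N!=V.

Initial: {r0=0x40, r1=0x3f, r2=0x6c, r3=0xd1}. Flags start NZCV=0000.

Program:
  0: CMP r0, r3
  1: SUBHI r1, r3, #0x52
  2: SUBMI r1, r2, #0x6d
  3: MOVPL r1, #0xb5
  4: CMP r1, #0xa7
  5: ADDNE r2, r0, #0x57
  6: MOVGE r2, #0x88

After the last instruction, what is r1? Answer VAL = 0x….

VAL = 0xb5

[0] flags=0000 → (cmp)
[1] flags=0000 HI?F → skip
[2] flags=0000 MI?F → skip
[3] flags=0000 PL?T → r1=0xb5
[4] flags=0010 → (cmp)
[5] flags=0010 NE?T → r2=0x97
[6] flags=0010 GE?T → r2=0x88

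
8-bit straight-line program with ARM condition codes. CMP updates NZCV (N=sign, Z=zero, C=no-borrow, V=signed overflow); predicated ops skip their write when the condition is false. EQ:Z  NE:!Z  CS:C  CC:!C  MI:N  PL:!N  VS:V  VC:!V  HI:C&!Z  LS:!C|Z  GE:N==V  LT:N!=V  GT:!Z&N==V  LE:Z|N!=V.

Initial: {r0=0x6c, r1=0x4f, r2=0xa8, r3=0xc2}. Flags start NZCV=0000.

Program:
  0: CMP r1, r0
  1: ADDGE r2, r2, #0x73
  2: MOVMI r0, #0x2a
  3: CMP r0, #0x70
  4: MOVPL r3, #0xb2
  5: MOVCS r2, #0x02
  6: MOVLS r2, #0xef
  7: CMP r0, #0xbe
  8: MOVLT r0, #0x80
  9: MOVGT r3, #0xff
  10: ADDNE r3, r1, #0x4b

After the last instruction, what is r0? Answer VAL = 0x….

[0] flags=1000 → (cmp)
[1] flags=1000 GE?F → skip
[2] flags=1000 MI?T → r0=0x2a
[3] flags=1000 → (cmp)
[4] flags=1000 PL?F → skip
[5] flags=1000 CS?F → skip
[6] flags=1000 LS?T → r2=0xef
[7] flags=0000 → (cmp)
[8] flags=0000 LT?F → skip
[9] flags=0000 GT?T → r3=0xff
[10] flags=0000 NE?T → r3=0x9a

VAL = 0x2a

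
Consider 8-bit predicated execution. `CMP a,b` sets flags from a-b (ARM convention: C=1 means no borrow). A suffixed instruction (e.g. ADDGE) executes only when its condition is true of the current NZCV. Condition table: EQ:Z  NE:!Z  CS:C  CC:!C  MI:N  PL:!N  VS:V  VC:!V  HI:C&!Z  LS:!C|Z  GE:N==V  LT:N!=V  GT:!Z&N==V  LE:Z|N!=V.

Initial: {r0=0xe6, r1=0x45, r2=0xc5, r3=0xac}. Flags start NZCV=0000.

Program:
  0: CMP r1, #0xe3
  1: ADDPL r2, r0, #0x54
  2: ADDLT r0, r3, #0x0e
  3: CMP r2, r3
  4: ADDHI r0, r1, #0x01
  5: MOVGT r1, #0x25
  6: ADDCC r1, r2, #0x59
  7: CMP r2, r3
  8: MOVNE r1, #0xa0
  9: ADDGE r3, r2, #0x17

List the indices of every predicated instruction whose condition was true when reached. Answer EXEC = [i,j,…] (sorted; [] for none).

[0] flags=0000 → (cmp)
[1] flags=0000 PL?T → r2=0x3a
[2] flags=0000 LT?F → skip
[3] flags=1001 → (cmp)
[4] flags=1001 HI?F → skip
[5] flags=1001 GT?T → r1=0x25
[6] flags=1001 CC?T → r1=0x93
[7] flags=1001 → (cmp)
[8] flags=1001 NE?T → r1=0xa0
[9] flags=1001 GE?T → r3=0x51

EXEC = [1,5,6,8,9]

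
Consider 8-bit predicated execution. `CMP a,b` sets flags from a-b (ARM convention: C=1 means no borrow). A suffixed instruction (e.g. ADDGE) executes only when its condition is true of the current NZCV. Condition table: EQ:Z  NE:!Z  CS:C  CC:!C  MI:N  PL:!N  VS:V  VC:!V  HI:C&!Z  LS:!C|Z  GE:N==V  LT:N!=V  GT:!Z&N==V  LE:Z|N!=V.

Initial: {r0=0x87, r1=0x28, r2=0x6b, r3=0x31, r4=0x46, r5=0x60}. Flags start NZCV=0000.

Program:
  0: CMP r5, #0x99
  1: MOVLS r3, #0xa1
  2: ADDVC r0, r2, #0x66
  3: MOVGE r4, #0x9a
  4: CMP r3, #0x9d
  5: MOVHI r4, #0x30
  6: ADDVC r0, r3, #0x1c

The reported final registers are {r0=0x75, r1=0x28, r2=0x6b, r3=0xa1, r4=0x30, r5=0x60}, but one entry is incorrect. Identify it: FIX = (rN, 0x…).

[0] flags=1001 → (cmp)
[1] flags=1001 LS?T → r3=0xa1
[2] flags=1001 VC?F → skip
[3] flags=1001 GE?T → r4=0x9a
[4] flags=0010 → (cmp)
[5] flags=0010 HI?T → r4=0x30
[6] flags=0010 VC?T → r0=0xbd

FIX = (r0, 0xbd)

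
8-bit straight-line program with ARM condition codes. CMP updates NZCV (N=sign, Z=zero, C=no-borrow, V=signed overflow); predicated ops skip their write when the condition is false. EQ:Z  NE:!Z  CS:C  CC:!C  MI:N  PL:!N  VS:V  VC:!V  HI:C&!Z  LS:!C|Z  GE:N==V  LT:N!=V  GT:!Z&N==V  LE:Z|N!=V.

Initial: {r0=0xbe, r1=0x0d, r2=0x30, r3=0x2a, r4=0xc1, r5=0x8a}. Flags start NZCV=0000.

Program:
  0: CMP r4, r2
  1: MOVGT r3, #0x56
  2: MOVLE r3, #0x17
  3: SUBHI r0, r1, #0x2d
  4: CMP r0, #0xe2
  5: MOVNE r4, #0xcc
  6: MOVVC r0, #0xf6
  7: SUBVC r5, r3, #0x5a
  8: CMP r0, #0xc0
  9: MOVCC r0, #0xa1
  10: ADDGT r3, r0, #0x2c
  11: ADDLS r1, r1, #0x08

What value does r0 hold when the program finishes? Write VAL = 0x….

[0] flags=1010 → (cmp)
[1] flags=1010 GT?F → skip
[2] flags=1010 LE?T → r3=0x17
[3] flags=1010 HI?T → r0=0xe0
[4] flags=1000 → (cmp)
[5] flags=1000 NE?T → r4=0xcc
[6] flags=1000 VC?T → r0=0xf6
[7] flags=1000 VC?T → r5=0xbd
[8] flags=0010 → (cmp)
[9] flags=0010 CC?F → skip
[10] flags=0010 GT?T → r3=0x22
[11] flags=0010 LS?F → skip

VAL = 0xf6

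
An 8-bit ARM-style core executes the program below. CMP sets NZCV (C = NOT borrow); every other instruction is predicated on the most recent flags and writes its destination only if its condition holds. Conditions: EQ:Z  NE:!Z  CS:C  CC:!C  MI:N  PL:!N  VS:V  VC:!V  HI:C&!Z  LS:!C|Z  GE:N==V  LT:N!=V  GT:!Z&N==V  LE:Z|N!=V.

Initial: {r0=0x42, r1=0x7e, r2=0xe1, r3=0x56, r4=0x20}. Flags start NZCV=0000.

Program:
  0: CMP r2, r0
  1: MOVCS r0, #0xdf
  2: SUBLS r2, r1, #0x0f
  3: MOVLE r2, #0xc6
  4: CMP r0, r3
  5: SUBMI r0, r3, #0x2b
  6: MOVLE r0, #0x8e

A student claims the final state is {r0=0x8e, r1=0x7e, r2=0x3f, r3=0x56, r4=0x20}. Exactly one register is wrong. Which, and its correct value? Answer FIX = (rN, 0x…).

[0] flags=1010 → (cmp)
[1] flags=1010 CS?T → r0=0xdf
[2] flags=1010 LS?F → skip
[3] flags=1010 LE?T → r2=0xc6
[4] flags=1010 → (cmp)
[5] flags=1010 MI?T → r0=0x2b
[6] flags=1010 LE?T → r0=0x8e

FIX = (r2, 0xc6)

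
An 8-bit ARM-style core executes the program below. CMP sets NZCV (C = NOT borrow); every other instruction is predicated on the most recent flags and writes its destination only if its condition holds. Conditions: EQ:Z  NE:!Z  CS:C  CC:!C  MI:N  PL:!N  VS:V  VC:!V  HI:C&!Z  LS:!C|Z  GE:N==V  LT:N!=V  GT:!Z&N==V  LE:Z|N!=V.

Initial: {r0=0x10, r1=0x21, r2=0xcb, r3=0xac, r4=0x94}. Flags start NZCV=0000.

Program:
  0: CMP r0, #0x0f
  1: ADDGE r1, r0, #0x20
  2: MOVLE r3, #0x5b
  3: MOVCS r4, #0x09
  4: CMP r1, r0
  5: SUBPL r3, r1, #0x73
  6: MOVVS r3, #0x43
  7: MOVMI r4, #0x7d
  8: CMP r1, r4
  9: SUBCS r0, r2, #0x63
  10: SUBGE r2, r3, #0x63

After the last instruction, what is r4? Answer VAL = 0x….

VAL = 0x09

0: ✓ CMP  NZCV=0010
1: ✓ ADDGE  r1←0x30
2: · MOVLE
3: ✓ MOVCS  r4←0x09
4: ✓ CMP  NZCV=0010
5: ✓ SUBPL  r3←0xbd
6: · MOVVS
7: · MOVMI
8: ✓ CMP  NZCV=0010
9: ✓ SUBCS  r0←0x68
10: ✓ SUBGE  r2←0x5a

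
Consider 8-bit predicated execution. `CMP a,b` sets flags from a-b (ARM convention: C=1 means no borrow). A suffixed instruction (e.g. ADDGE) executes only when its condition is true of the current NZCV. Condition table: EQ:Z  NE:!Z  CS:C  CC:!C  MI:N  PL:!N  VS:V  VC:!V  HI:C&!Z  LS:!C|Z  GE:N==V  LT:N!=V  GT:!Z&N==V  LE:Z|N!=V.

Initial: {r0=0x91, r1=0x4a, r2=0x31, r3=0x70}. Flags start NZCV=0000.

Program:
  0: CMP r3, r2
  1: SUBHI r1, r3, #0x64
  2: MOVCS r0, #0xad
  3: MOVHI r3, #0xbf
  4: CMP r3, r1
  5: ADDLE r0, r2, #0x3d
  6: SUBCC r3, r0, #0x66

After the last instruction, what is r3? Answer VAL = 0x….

[0] flags=0010 → (cmp)
[1] flags=0010 HI?T → r1=0x0c
[2] flags=0010 CS?T → r0=0xad
[3] flags=0010 HI?T → r3=0xbf
[4] flags=1010 → (cmp)
[5] flags=1010 LE?T → r0=0x6e
[6] flags=1010 CC?F → skip

VAL = 0xbf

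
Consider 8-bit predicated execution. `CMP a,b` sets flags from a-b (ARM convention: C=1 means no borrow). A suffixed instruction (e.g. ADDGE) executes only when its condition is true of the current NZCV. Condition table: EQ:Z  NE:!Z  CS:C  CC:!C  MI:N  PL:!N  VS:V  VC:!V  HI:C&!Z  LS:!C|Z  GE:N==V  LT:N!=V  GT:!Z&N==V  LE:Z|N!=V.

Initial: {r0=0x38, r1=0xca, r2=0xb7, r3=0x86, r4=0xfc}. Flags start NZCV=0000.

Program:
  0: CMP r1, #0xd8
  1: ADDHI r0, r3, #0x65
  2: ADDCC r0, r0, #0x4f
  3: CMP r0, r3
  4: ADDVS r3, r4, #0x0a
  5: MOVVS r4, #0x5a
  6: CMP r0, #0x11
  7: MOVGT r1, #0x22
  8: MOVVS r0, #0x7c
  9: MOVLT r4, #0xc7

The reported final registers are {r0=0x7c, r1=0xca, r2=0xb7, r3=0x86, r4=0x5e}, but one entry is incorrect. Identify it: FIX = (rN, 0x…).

FIX = (r4, 0xc7)

[0] flags=1000 → (cmp)
[1] flags=1000 HI?F → skip
[2] flags=1000 CC?T → r0=0x87
[3] flags=0010 → (cmp)
[4] flags=0010 VS?F → skip
[5] flags=0010 VS?F → skip
[6] flags=0011 → (cmp)
[7] flags=0011 GT?F → skip
[8] flags=0011 VS?T → r0=0x7c
[9] flags=0011 LT?T → r4=0xc7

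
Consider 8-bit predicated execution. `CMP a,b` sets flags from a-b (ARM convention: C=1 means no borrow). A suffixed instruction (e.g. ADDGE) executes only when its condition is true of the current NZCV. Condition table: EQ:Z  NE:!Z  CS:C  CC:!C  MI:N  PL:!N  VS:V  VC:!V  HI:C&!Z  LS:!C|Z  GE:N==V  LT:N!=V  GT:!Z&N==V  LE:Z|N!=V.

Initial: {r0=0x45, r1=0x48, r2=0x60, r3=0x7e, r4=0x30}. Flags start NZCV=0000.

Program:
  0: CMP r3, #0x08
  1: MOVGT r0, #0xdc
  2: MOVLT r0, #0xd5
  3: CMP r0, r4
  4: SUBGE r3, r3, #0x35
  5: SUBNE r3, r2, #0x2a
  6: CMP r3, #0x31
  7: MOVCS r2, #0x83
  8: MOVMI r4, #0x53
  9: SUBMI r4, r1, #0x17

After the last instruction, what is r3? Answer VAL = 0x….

[0] flags=0010 → (cmp)
[1] flags=0010 GT?T → r0=0xdc
[2] flags=0010 LT?F → skip
[3] flags=1010 → (cmp)
[4] flags=1010 GE?F → skip
[5] flags=1010 NE?T → r3=0x36
[6] flags=0010 → (cmp)
[7] flags=0010 CS?T → r2=0x83
[8] flags=0010 MI?F → skip
[9] flags=0010 MI?F → skip

VAL = 0x36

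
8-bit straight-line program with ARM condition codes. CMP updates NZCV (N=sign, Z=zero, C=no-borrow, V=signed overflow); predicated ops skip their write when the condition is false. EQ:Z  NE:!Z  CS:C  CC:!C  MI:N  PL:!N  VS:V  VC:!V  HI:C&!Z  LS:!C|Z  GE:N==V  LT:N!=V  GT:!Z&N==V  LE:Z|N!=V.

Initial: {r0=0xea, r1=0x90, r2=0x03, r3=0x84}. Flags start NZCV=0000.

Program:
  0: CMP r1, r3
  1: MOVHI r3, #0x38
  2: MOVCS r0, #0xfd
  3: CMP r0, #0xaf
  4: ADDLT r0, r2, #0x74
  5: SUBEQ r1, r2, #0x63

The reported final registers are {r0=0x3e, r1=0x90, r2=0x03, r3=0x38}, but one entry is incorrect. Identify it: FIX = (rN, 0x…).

FIX = (r0, 0xfd)

[0] flags=0010 → (cmp)
[1] flags=0010 HI?T → r3=0x38
[2] flags=0010 CS?T → r0=0xfd
[3] flags=0010 → (cmp)
[4] flags=0010 LT?F → skip
[5] flags=0010 EQ?F → skip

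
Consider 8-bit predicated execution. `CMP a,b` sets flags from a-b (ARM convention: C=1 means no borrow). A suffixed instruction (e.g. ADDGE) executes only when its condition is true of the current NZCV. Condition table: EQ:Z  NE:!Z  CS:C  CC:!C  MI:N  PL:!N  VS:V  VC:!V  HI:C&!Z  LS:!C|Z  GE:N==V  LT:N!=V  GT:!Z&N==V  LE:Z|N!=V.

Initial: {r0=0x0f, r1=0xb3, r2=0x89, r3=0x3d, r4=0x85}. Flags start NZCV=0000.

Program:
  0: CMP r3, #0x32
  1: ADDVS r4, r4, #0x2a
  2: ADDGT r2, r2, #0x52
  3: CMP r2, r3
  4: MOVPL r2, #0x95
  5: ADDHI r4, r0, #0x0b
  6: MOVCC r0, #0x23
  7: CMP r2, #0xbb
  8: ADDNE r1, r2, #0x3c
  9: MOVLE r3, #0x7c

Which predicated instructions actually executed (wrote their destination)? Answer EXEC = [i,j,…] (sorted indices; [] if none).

0: ✓ CMP  NZCV=0010
1: · ADDVS
2: ✓ ADDGT  r2←0xdb
3: ✓ CMP  NZCV=1010
4: · MOVPL
5: ✓ ADDHI  r4←0x1a
6: · MOVCC
7: ✓ CMP  NZCV=0010
8: ✓ ADDNE  r1←0x17
9: · MOVLE

EXEC = [2,5,8]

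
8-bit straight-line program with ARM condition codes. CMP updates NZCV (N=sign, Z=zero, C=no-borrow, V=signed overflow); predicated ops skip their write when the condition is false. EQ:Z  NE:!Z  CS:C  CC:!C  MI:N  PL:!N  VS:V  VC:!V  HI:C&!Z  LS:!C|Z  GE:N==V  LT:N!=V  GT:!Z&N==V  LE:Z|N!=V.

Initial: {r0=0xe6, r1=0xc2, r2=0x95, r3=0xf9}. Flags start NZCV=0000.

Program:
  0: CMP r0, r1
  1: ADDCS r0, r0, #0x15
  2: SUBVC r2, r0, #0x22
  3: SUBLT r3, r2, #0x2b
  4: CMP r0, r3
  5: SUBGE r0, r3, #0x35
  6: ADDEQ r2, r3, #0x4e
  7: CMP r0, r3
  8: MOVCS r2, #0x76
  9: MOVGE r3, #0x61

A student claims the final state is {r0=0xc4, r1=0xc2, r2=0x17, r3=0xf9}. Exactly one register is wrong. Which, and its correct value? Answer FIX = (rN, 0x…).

0: ✓ CMP  NZCV=0010
1: ✓ ADDCS  r0←0xfb
2: ✓ SUBVC  r2←0xd9
3: · SUBLT
4: ✓ CMP  NZCV=0010
5: ✓ SUBGE  r0←0xc4
6: · ADDEQ
7: ✓ CMP  NZCV=1000
8: · MOVCS
9: · MOVGE

FIX = (r2, 0xd9)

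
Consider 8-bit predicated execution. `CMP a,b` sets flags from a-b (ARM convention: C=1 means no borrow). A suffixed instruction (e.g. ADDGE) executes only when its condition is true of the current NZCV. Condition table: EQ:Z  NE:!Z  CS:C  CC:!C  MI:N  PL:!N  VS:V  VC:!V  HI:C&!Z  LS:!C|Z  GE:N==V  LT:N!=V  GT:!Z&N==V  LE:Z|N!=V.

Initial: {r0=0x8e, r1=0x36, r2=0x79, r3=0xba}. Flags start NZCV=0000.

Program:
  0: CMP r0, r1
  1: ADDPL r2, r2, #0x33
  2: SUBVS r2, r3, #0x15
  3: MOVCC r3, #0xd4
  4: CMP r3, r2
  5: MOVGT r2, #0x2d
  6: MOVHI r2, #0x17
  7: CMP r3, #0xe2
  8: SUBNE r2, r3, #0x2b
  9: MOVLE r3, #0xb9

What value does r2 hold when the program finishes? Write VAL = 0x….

VAL = 0x8f

[0] flags=0011 → (cmp)
[1] flags=0011 PL?T → r2=0xac
[2] flags=0011 VS?T → r2=0xa5
[3] flags=0011 CC?F → skip
[4] flags=0010 → (cmp)
[5] flags=0010 GT?T → r2=0x2d
[6] flags=0010 HI?T → r2=0x17
[7] flags=1000 → (cmp)
[8] flags=1000 NE?T → r2=0x8f
[9] flags=1000 LE?T → r3=0xb9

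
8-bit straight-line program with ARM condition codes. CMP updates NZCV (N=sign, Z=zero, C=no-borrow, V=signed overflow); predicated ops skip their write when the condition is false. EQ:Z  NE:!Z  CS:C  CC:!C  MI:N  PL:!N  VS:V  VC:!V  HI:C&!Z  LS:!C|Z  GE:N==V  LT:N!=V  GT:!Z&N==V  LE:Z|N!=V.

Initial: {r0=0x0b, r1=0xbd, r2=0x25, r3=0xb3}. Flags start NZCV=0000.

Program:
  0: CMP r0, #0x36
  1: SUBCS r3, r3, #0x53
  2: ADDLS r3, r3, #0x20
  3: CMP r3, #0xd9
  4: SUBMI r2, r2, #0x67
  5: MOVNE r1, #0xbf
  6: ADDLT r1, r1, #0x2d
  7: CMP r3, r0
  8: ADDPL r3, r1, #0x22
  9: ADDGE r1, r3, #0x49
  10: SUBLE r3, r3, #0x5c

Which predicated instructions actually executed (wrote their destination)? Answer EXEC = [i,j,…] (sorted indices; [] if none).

EXEC = [2,4,5,6,10]

0: ✓ CMP  NZCV=1000
1: · SUBCS
2: ✓ ADDLS  r3←0xd3
3: ✓ CMP  NZCV=1000
4: ✓ SUBMI  r2←0xbe
5: ✓ MOVNE  r1←0xbf
6: ✓ ADDLT  r1←0xec
7: ✓ CMP  NZCV=1010
8: · ADDPL
9: · ADDGE
10: ✓ SUBLE  r3←0x77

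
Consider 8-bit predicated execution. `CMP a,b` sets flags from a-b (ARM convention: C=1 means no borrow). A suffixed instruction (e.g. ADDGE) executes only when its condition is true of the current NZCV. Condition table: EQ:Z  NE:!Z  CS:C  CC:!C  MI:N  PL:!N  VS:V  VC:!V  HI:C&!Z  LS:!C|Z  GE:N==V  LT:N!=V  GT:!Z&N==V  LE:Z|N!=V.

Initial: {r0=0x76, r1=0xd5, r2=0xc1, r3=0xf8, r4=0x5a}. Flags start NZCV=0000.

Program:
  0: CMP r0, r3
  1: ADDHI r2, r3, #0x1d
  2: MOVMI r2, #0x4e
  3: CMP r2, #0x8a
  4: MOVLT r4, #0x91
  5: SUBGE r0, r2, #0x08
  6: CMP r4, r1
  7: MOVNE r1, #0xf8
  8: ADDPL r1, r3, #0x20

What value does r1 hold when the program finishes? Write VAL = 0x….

VAL = 0xf8

0: ✓ CMP  NZCV=0000
1: · ADDHI
2: · MOVMI
3: ✓ CMP  NZCV=0010
4: · MOVLT
5: ✓ SUBGE  r0←0xb9
6: ✓ CMP  NZCV=1001
7: ✓ MOVNE  r1←0xf8
8: · ADDPL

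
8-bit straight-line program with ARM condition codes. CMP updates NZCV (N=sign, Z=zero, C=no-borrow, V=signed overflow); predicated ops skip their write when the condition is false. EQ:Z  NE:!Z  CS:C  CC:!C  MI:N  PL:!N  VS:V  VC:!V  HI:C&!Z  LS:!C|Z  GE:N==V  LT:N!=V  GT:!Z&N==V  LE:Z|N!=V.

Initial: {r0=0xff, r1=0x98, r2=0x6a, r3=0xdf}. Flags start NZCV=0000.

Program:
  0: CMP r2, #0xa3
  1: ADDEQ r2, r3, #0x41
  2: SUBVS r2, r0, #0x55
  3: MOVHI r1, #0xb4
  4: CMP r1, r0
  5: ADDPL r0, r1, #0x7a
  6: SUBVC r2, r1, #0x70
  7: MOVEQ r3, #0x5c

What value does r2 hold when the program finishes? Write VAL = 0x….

VAL = 0x28

[0] flags=1001 → (cmp)
[1] flags=1001 EQ?F → skip
[2] flags=1001 VS?T → r2=0xaa
[3] flags=1001 HI?F → skip
[4] flags=1000 → (cmp)
[5] flags=1000 PL?F → skip
[6] flags=1000 VC?T → r2=0x28
[7] flags=1000 EQ?F → skip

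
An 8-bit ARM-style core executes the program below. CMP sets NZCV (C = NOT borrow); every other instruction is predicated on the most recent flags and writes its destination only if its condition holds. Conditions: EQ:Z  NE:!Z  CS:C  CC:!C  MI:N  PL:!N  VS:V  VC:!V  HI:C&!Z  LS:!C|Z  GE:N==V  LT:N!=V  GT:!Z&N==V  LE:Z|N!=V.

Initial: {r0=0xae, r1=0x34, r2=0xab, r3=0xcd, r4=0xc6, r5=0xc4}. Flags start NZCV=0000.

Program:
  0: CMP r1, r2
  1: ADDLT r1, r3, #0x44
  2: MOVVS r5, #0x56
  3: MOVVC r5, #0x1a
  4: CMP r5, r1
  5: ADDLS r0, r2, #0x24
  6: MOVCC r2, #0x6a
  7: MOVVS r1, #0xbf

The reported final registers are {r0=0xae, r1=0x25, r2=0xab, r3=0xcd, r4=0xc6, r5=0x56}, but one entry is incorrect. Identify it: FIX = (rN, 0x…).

[0] flags=1001 → (cmp)
[1] flags=1001 LT?F → skip
[2] flags=1001 VS?T → r5=0x56
[3] flags=1001 VC?F → skip
[4] flags=0010 → (cmp)
[5] flags=0010 LS?F → skip
[6] flags=0010 CC?F → skip
[7] flags=0010 VS?F → skip

FIX = (r1, 0x34)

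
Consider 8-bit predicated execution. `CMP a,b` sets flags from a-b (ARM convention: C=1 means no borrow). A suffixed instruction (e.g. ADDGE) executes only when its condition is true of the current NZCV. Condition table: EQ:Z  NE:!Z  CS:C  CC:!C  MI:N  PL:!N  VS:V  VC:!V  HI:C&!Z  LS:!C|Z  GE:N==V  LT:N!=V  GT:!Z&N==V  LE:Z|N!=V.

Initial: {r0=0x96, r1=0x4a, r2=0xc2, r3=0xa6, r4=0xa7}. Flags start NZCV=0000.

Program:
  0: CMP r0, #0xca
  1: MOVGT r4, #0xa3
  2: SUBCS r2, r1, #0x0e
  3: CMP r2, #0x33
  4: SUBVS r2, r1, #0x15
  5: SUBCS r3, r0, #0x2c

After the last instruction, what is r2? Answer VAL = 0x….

VAL = 0xc2

[0] flags=1000 → (cmp)
[1] flags=1000 GT?F → skip
[2] flags=1000 CS?F → skip
[3] flags=1010 → (cmp)
[4] flags=1010 VS?F → skip
[5] flags=1010 CS?T → r3=0x6a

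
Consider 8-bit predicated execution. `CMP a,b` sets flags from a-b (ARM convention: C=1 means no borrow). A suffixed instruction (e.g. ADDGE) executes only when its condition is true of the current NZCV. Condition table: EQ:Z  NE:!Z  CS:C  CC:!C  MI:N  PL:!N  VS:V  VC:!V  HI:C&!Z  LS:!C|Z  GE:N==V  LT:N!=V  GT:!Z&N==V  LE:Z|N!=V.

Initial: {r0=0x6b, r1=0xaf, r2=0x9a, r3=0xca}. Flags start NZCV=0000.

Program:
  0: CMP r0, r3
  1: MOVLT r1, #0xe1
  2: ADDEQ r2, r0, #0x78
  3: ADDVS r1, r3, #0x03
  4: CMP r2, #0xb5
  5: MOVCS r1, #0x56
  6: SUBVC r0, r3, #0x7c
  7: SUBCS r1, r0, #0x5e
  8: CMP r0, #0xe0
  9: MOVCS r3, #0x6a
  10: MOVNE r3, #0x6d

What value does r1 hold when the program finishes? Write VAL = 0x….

VAL = 0xcd

0: ✓ CMP  NZCV=1001
1: · MOVLT
2: · ADDEQ
3: ✓ ADDVS  r1←0xcd
4: ✓ CMP  NZCV=1000
5: · MOVCS
6: ✓ SUBVC  r0←0x4e
7: · SUBCS
8: ✓ CMP  NZCV=0000
9: · MOVCS
10: ✓ MOVNE  r3←0x6d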